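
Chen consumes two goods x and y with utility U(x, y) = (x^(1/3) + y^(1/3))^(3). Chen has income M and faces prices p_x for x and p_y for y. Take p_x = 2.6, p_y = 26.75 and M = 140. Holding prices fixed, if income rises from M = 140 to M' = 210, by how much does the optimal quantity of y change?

From the CES first-order condition, (y/x)^(2/3) = p_x/p_y.
Hence y/x = (p_x/p_y)^(1/(2/3)), i.e. raised to the 1.5 power.
Substitute y = (y/x)·x into the budget: x* = M/(p_x + p_y·(y/x)).
Numerically y/x = 0.030302, so x* = 140/(2.6 + 26.75·0.030302) = 41.0487 and y* = 0.030302·41.0487 = 1.2439.
At M' = 210: y* = 1.8658. Change: 1.8658 − 1.2439 = 0.6219.

Δy* = 0.6219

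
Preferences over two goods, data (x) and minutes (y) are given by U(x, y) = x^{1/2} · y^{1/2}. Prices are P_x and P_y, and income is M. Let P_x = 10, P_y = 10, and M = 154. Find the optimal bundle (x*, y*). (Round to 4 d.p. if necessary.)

x* = 7.7, y* = 7.7

At P_x=10, P_y=10, M=154: x* = 0.5·154/10 = 7.7, y* = 7.7.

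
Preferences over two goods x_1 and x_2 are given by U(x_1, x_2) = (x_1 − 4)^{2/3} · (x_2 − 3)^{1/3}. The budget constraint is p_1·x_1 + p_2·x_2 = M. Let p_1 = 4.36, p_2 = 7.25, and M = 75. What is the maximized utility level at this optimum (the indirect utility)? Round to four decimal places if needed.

V = 3.6683

Let x_1' = x_1−4, x_2' = x_2−3. MRS = 2·x_2'/x_1' = p_1/p_2.
Substituting into the budget: x_1* = 4 + 2/3·(M − 4·p_1 − 3·p_2)/p_1, and x_2* = 3 + 1/3·(…)/p_2.
Discretionary income = 75 − 4·4.36 − 3·7.25 = 35.81; x_1* = 4 + 2/3·35.81/4.36 = 9.4755; x_2* = 3 + 1/3·35.81/7.25 = 4.6464.
Utility at the optimum: U(9.4755, 4.6464) = 3.6683.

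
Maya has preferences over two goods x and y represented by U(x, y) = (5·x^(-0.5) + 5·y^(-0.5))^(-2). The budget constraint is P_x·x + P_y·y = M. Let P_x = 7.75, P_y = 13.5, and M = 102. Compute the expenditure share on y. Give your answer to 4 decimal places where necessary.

MRS = MU_x/MU_y = (y/x)^(1.5). Set equal to P_x/P_y.
Hence y/x = (P_x/P_y)^(1/(1.5)), i.e. raised to the 2/3 power.
Substitute y = (y/x)·x into the budget: x* = M/(P_x + P_y·(y/x)).
Numerically y/x = 0.690736, so x* = 102/(7.75 + 13.5·0.690736) = 5.9737 and y* = 0.690736·5.9737 = 4.1262.
Expenditure on y: 13.5·4.1262 = 55.7041; share = 0.5461.

share on y = 0.5461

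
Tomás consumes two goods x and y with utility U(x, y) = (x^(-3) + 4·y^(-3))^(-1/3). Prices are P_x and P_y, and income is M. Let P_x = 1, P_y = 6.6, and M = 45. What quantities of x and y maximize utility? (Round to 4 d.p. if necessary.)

x* = 6.595, y* = 5.8189

From the CES first-order condition, (1/4)·(y/x)^(4) = P_x/P_y.
Solve for the ratio: y/x = [4·P_x/P_y]^(0.25).
Substitute y = (y/x)·x into the budget: x* = M/(P_x + P_y·(y/x)).
Numerically y/x = 0.882326, so x* = 45/(1 + 6.6·0.882326) = 6.595 and y* = 0.882326·6.595 = 5.8189.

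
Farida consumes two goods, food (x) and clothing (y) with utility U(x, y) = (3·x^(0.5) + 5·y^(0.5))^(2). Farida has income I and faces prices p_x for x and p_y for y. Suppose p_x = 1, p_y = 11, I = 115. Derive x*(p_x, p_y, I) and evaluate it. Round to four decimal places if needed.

With the ratio pinned down, the budget gives x* = I/(p_x + p_y·(y/x)) and y* = (y/x)·x*.
Numerically y/x = 0.022957, so x* = 115/(1 + 11·0.022957) = 91.8145.

x* = 91.8145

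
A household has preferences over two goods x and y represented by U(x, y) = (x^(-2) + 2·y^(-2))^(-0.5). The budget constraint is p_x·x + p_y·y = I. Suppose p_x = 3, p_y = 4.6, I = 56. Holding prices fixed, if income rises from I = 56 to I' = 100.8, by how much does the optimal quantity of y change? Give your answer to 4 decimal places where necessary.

Δy* = 6.0988

Substitute y = (y/x)·x into the budget: x* = I/(p_x + p_y·(y/x)).
Numerically y/x = 1.092608, so x* = 56/(3 + 4.6·1.092608) = 6.9773 and y* = 1.092608·6.9773 = 7.6235.
At I' = 100.8: y* = 13.7223. Change: 13.7223 − 7.6235 = 6.0988.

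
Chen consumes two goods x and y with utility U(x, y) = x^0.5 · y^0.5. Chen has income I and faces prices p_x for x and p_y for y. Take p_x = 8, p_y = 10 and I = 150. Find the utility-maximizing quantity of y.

The MRS is y/x. Set MRS = p_x/p_y.
So 0.5·p_y·y = 0.5·p_x·x; combined with the budget, a share 0.5 of income goes to x.
Demand: x*(p_x,p_y,I) = 0.5·I/p_x and y* = 0.5·I/p_y.
At p_x=8, p_y=10, I=150: y* = 0.5·150/10 = 7.5.

y* = 7.5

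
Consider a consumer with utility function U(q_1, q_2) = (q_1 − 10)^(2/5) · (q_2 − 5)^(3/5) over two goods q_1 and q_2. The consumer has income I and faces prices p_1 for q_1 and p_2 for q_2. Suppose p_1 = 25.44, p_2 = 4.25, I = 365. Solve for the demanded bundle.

q_1* = 11.4049, q_2* = 17.6141

Let q_1' = q_1−10, q_2' = q_2−5. MRS = (2/3)·q_2'/q_1' = p_1/p_2.
After buying the subsistence bundle (10, 5), a share 0.4 of the remaining income goes to q_1: q_1* = 10 + 0.4·(I − 10p_1 − 5p_2)/p_1.
Discretionary income = 365 − 10·25.44 − 5·4.25 = 89.35; q_1* = 10 + 0.4·89.35/25.44 = 11.4049; q_2* = 5 + 0.6·89.35/4.25 = 17.6141.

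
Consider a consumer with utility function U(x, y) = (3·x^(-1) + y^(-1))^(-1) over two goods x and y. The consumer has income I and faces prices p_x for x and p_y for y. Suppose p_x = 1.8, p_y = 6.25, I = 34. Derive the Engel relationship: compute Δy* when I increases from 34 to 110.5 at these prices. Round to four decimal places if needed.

From the CES first-order condition, 3·(y/x)^(2) = p_x/p_y.
Hence y/x = ((1/3)·p_x/p_y)^(1/(2)), i.e. raised to the 0.5 power.
With the ratio pinned down, the budget gives x* = I/(p_x + p_y·(y/x)) and y* = (y/x)·x*.
Numerically y/x = 0.309839, so x* = 34/(1.8 + 6.25·0.309839) = 9.0994 and y* = 0.309839·9.0994 = 2.8194.
At I' = 110.5: y* = 9.1629. Change: 9.1629 − 2.8194 = 6.3436.

Δy* = 6.3436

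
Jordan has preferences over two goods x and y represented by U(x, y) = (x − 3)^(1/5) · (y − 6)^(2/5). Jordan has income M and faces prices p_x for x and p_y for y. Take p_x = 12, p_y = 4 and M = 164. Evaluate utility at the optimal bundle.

This is Cobb-Douglas in (x−3, y−6): tangency gives 0.2·p_y·(y−6) = 0.4·p_x·(x−3).
Substituting into the budget: x* = 3 + 1/3·(M − 3·p_x − 6·p_y)/p_x, and y* = 6 + 2/3·(…)/p_y.
Discretionary income = 164 − 3·12 − 6·4 = 104; x* = 3 + 1/3·104/12 = 5.8889; y* = 6 + 2/3·104/4 = 23.3333.
Utility at the optimum: U(5.8889, 23.3333) = 3.8699.

V = 3.8699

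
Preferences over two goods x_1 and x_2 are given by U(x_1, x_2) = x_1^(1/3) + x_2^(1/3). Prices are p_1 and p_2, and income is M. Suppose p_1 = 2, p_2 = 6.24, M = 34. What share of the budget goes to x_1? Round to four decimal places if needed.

share on x_1 = 0.6385

MRS = MU_x_1/MU_x_2 = (x_2/x_1)^(2/3). Set equal to p_1/p_2.
Solve for the ratio: x_2/x_1 = [p_1/p_2]^(1.5).
Substitute x_2 = (x_2/x_1)·x_1 into the budget: x_1* = M/(p_1 + p_2·(x_2/x_1)).
Numerically x_2/x_1 = 0.181455, so x_1* = 34/(2 + 6.24·0.181455) = 10.8547 and x_2* = 0.181455·10.8547 = 1.9696.
Expenditure on x_1: 2·10.8547 = 21.7094; share = 0.6385.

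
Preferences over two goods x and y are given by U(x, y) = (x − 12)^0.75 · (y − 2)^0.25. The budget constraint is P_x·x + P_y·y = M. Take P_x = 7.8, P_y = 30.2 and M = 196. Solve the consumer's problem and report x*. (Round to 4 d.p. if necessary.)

x* = 16.0385

MRS = 3·(y−2)/(x−12). Tangency with P_x/P_y gives y−2 = (1/3)·(P_x/P_y)·(x−12).
After buying the subsistence bundle (12, 2), a share 0.75 of the remaining income goes to x: x* = 12 + 0.75·(M − 12P_x − 2P_y)/P_x.
Discretionary income = 196 − 12·7.8 − 2·30.2 = 42; x* = 12 + 0.75·42/7.8 = 16.0385.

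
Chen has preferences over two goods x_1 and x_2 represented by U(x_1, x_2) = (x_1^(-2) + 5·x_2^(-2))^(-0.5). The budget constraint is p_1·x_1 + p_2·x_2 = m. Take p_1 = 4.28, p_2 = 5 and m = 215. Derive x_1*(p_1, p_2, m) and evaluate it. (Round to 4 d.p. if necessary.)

MU_x_1 ∝ x_1^(-3), MU_x_2 ∝ 5·x_2^(-3), so MRS = (1/5)·(x_2/x_1)^(3) = p_1/p_2.
Solve for the ratio: x_2/x_1 = [5·p_1/p_2]^(1/3).
Substitute x_2 = (x_2/x_1)·x_1 into the budget: x_1* = m/(p_1 + p_2·(x_2/x_1)).
Numerically x_2/x_1 = 1.623608, so x_1* = 215/(4.28 + 5·1.623608) = 17.3414.

x_1* = 17.3414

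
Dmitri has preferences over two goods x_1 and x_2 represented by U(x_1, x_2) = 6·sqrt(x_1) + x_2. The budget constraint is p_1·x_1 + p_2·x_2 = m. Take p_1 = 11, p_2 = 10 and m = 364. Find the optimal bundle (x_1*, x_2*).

Plugging in: x_1* = (3·10/11)² = 7.438, x_2* = 28.2182.

x_1* = 7.438, x_2* = 28.2182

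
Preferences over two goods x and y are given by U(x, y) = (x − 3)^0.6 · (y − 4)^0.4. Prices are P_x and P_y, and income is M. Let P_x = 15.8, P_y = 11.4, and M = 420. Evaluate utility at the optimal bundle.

This is Cobb-Douglas in (x−3, y−4): tangency gives 0.6·P_y·(y−4) = 0.4·P_x·(x−3).
Substituting into the budget: x* = 3 + 0.6·(M − 3·P_x − 4·P_y)/P_x, and y* = 4 + 0.4·(…)/P_y.
Discretionary income = 420 − 3·15.8 − 4·11.4 = 327; x* = 3 + 0.6·327/15.8 = 15.4177; y* = 4 + 0.4·327/11.4 = 15.4737.
Utility at the optimum: U(15.4177, 15.4737) = 12.0311.

V = 12.0311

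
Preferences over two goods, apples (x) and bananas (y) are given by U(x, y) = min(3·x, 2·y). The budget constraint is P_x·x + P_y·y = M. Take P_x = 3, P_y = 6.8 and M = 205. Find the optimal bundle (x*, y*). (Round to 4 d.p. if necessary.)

Leontief preferences: the optimum is at the kink where x/2 = y/3, i.e. y = (3/2)·x.
Budget: P_x·x + P_y·(3/2)·x = M, so (2·P_x + 3·P_y)·x = 2·M.
Demand: x*(P_x,P_y,M) = 2·M/(2·P_x + 3·P_y), y* = 3·M/(2·P_x + 3·P_y).
Here 2·3 + 3·6.8 = 26.4, giving x* = 15.5303 and y* = 23.2955.

x* = 15.5303, y* = 23.2955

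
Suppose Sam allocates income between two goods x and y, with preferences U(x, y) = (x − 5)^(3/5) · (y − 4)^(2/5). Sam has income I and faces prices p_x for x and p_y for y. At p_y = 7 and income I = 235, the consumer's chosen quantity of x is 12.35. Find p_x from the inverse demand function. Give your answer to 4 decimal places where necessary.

p_x = 12

This is Cobb-Douglas in (x−5, y−4): tangency gives 0.6·p_y·(y−4) = 0.4·p_x·(x−5).
After buying the subsistence bundle (5, 4), a share 0.6 of the remaining income goes to x: x* = 5 + 0.6·(I − 5p_x − 4p_y)/p_x.
Set x* = 12.35 in the demand function and solve for p_x: p_x = 12.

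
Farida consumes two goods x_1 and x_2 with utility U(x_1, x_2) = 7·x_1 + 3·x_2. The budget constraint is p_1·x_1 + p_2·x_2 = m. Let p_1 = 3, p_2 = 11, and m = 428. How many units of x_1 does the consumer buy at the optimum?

x_1* = 142.6667

Numerically: x_1* = 142.6667, x_2* = 0.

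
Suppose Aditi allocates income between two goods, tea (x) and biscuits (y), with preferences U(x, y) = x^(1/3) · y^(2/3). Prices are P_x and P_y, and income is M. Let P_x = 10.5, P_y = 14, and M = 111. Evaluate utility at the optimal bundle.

MU_x/MU_y = (1/3·y)/(2/3·x); tangency sets this equal to P_x/P_y.
Rearranging, P_y·y = 2·P_x·x. Substituting into the budget gives P_x·x·(1 + 2) = M.
Demand: x*(P_x,P_y,M) = 1/3·M/P_x and y* = 2/3·M/P_y.
At P_x=10.5, P_y=14, M=111: x* = 1/3·111/10.5 = 3.5238, y* = 5.2857.
Utility at the optimum: U(3.5238, 5.2857) = 4.6175.

V = 4.6175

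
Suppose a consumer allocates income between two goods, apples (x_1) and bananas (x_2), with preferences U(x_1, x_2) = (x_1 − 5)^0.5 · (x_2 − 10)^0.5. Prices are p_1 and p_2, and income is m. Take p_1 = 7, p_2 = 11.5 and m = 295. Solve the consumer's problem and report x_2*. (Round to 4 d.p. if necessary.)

x_2* = 16.3043

MRS = (x_2−10)/(x_1−5). Tangency with p_1/p_2 gives x_2−10 = (p_1/p_2)·(x_1−5).
After buying the subsistence bundle (5, 10), a share 0.5 of the remaining income goes to x_1: x_1* = 5 + 0.5·(m − 5p_1 − 10p_2)/p_1.
Discretionary income = 295 − 5·7 − 10·11.5 = 145; x_2* = 10 + 0.5·145/11.5 = 16.3043.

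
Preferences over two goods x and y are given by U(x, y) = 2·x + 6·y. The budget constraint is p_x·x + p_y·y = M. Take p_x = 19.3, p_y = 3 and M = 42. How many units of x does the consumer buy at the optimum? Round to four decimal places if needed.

x* = 0

y gives more utility per dollar, so spend all income on y: y* = M/p_y, x* = 0.
Numerically: x* = 0, y* = 14.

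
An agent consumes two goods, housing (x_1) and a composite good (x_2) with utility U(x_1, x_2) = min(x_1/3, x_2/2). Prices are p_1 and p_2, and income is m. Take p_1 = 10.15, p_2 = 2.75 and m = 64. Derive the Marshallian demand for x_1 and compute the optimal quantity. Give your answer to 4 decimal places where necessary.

With perfect complements, no substitution: consume in ratio x_1:x_2 = 3:2.
Budget: p_1·x_1 + p_2·(2/3)·x_1 = m, so (3·p_1 + 2·p_2)·x_1 = 3·m.
Demand: x_1*(p_1,p_2,m) = 3·m/(3·p_1 + 2·p_2), x_2* = 2·m/(3·p_1 + 2·p_2).
Here 3·10.15 + 2·2.75 = 35.95, giving x_1* = 5.3408.

x_1* = 5.3408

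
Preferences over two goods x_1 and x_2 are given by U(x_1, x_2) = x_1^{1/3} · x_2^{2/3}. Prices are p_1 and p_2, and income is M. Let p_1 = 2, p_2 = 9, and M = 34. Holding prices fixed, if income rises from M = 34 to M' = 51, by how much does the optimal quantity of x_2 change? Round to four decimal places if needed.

Tangency: MRS = (1/2)·x_2/x_1 = p_1/p_2.
Rearranging, p_2·x_2 = 2·p_1·x_1. Substituting into the budget gives p_1·x_1·(1 + 2) = M.
Demand: x_1*(p_1,p_2,M) = 1/3·M/p_1 and x_2* = 2/3·M/p_2.
At p_1=2, p_2=9, M=34: x_2* = 2/3·34/9 = 2.5185.
At M' = 51: x_2* = 3.7778. Change: 3.7778 − 2.5185 = 1.2593.

Δx_2* = 1.2593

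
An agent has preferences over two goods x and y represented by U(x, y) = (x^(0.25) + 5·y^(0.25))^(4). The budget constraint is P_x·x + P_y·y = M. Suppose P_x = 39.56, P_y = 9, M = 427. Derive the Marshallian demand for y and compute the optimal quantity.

y* = 44.2826

MU_x ∝ x^(-0.75), MU_y ∝ 5·y^(-0.75), so MRS = (1/5)·(y/x)^(0.75) = P_x/P_y.
Hence y/x = (5·P_x/P_y)^(1/(0.75)), i.e. raised to the 4/3 power.
Substitute y = (y/x)·x into the budget: x* = M/(P_x + P_y·(y/x)).
Numerically y/x = 61.561856, so x* = 427/(39.56 + 9·61.561856) = 0.7193 and y* = 61.561856·0.7193 = 44.2826.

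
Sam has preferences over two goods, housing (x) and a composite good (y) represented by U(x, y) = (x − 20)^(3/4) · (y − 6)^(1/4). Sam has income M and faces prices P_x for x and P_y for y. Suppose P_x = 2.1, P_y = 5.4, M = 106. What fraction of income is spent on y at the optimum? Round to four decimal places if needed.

share on y = 0.3802

Let x' = x−20, y' = y−6. MRS = 3·y'/x' = P_x/P_y.
After buying the subsistence bundle (20, 6), a share 0.75 of the remaining income goes to x: x* = 20 + 0.75·(M − 20P_x − 6P_y)/P_x.
Discretionary income = 106 − 20·2.1 − 6·5.4 = 31.6; x* = 20 + 0.75·31.6/2.1 = 31.2857; y* = 6 + 0.25·31.6/5.4 = 7.463.
Expenditure on y: 5.4·7.463 = 40.3; share = 0.3802.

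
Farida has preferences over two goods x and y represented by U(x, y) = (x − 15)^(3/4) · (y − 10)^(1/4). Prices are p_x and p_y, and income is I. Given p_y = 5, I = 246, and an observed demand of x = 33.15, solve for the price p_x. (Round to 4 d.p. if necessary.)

p_x = 5

Let x' = x−15, y' = y−10. MRS = 3·y'/x' = p_x/p_y.
Substituting into the budget: x* = 15 + 0.75·(I − 15·p_x − 10·p_y)/p_x, and y* = 10 + 0.25·(…)/p_y.
Set x* = 33.15 in the demand function and solve for p_x: p_x = 5.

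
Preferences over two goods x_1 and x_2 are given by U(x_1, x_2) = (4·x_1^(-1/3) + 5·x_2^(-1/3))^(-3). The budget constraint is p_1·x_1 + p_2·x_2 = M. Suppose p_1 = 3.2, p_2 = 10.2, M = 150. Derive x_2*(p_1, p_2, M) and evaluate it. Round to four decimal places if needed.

x_2* = 9.005

MU_x_1 ∝ 4·x_1^(-4/3), MU_x_2 ∝ 5·x_2^(-4/3), so MRS = (4/5)·(x_2/x_1)^(4/3) = p_1/p_2.
Solve for the ratio: x_2/x_1 = [(5/4)·p_1/p_2]^(0.75).
With the ratio pinned down, the budget gives x_1* = M/(p_1 + p_2·(x_2/x_1)) and x_2* = (x_2/x_1)·x_1*.
Numerically x_2/x_1 = 0.495558, so x_1* = 150/(3.2 + 10.2·0.495558) = 18.1715 and x_2* = 0.495558·18.1715 = 9.005.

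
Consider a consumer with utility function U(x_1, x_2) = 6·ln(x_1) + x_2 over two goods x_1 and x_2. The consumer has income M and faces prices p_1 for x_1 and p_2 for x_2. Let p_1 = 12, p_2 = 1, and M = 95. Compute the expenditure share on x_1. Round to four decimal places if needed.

share on x_1 = 0.0632

Set MRS = p_1/p_2: (6/x_1)/1 = p_1/p_2.
So x_1*(p_1,p_2) = 6·p_2/p_1, independent of income; and x_2* = (M − 6·p_2)/p_2.
At the given prices: x_1* = 6·1/12 = 0.5, and x_2* = 89.
Expenditure on x_1: 12·0.5 = 6; share = 0.0632.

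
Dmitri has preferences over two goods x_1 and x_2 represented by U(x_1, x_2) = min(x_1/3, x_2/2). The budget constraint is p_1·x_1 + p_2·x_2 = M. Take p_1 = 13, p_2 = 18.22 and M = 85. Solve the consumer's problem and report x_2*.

x_2* = 2.2534

Demand: x_1*(p_1,p_2,M) = 3·M/(3·p_1 + 2·p_2), x_2* = 2·M/(3·p_1 + 2·p_2).
Here 3·13 + 2·18.22 = 75.44, giving x_2* = 2.2534.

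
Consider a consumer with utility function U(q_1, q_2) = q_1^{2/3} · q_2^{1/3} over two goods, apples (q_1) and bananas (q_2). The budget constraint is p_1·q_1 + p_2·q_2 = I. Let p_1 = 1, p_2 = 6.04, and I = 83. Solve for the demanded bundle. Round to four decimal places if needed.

q_1* = 55.3333, q_2* = 4.5806

MU_q_1/MU_q_2 = (2/3·q_2)/(1/3·q_1); tangency sets this equal to p_1/p_2.
So 2/3·p_2·q_2 = 1/3·p_1·q_1; combined with the budget, a share 2/3 of income goes to q_1.
Demand: q_1*(p_1,p_2,I) = 2/3·I/p_1 and q_2* = 1/3·I/p_2.
At p_1=1, p_2=6.04, I=83: q_1* = 2/3·83/1 = 55.3333, q_2* = 4.5806.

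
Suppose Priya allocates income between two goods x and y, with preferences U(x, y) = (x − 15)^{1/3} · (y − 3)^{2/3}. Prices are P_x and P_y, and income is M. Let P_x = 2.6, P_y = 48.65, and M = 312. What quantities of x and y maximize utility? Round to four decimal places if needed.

x* = 31.2885, y* = 4.741

MRS = (1/2)·(y−3)/(x−15). Tangency with P_x/P_y gives y−3 = 2·(P_x/P_y)·(x−15).
After buying the subsistence bundle (15, 3), a share 1/3 of the remaining income goes to x: x* = 15 + 1/3·(M − 15P_x − 3P_y)/P_x.
Discretionary income = 312 − 15·2.6 − 3·48.65 = 127.05; x* = 15 + 1/3·127.05/2.6 = 31.2885; y* = 3 + 2/3·127.05/48.65 = 4.741.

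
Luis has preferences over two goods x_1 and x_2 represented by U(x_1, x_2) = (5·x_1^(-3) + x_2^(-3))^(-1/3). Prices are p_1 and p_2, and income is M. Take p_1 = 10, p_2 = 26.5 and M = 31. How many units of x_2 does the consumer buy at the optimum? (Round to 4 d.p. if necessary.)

MU_x_1 ∝ 5·x_1^(-4), MU_x_2 ∝ x_2^(-4), so MRS = 5·(x_2/x_1)^(4) = p_1/p_2.
Hence x_2/x_1 = ((1/5)·p_1/p_2)^(1/(4)), i.e. raised to the 0.25 power.
With the ratio pinned down, the budget gives x_1* = M/(p_1 + p_2·(x_2/x_1)) and x_2* = (x_2/x_1)·x_1*.
Numerically x_2/x_1 = 0.524138, so x_1* = 31/(10 + 26.5·0.524138) = 1.2976 and x_2* = 0.524138·1.2976 = 0.6801.

x_2* = 0.6801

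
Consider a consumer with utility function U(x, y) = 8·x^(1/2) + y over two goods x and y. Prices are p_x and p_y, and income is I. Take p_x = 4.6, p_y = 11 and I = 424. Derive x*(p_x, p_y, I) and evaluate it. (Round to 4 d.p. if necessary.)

x* = 91.4934

Solve: √x = 4·p_y/p_x, so x*(p_x,p_y) = (4·p_y/p_x)², and y* = (I − p_x·x*)/p_y.
Plugging in: x* = (4·11/4.6)² = 91.4934.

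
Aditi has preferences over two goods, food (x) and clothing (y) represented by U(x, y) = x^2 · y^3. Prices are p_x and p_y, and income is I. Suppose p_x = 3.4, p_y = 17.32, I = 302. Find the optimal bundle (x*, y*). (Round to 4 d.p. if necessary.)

Demand: x*(p_x,p_y,I) = 0.4·I/p_x and y* = 0.6·I/p_y.
At p_x=3.4, p_y=17.32, I=302: x* = 0.4·302/3.4 = 35.5294, y* = 10.4619.

x* = 35.5294, y* = 10.4619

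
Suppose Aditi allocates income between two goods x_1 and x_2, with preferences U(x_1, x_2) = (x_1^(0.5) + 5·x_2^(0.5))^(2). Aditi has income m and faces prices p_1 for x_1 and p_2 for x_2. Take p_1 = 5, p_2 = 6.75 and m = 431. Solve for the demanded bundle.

x_1* = 4.4163, x_2* = 60.5805

MRS = MU_x_1/MU_x_2 = (1/5)·(x_2/x_1)^(0.5). Set equal to p_1/p_2.
Solve for the ratio: x_2/x_1 = [5·p_1/p_2]^(2).
With the ratio pinned down, the budget gives x_1* = m/(p_1 + p_2·(x_2/x_1)) and x_2* = (x_2/x_1)·x_1*.
Numerically x_2/x_1 = 13.717421, so x_1* = 431/(5 + 6.75·13.717421) = 4.4163 and x_2* = 13.717421·4.4163 = 60.5805.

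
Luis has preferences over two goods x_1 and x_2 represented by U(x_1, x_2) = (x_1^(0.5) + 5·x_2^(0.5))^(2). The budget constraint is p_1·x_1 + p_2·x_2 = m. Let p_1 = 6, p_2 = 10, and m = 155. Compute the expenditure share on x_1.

MRS = MU_x_1/MU_x_2 = (1/5)·(x_2/x_1)^(0.5). Set equal to p_1/p_2.
Solve for the ratio: x_2/x_1 = [5·p_1/p_2]^(2).
Substitute x_2 = (x_2/x_1)·x_1 into the budget: x_1* = m/(p_1 + p_2·(x_2/x_1)).
Numerically x_2/x_1 = 9, so x_1* = 155/(6 + 10·9) = 1.6146 and x_2* = 9·1.6146 = 14.5312.
Expenditure on x_1: 6·1.6146 = 9.6875; share = 0.0625.

share on x_1 = 0.0625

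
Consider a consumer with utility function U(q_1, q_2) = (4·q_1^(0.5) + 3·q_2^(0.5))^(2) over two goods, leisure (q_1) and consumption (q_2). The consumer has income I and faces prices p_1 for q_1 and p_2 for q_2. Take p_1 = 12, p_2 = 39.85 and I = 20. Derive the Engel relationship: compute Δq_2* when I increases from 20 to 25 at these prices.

With the ratio pinned down, the budget gives q_1* = I/(p_1 + p_2·(q_2/q_1)) and q_2* = (q_2/q_1)·q_1*.
Numerically q_2/q_1 = 0.051007, so q_1* = 20/(12 + 39.85·0.051007) = 1.4253 and q_2* = 0.051007·1.4253 = 0.0727.
At I' = 25: q_2* = 0.0909. Change: 0.0909 − 0.0727 = 0.0182.

Δq_2* = 0.0182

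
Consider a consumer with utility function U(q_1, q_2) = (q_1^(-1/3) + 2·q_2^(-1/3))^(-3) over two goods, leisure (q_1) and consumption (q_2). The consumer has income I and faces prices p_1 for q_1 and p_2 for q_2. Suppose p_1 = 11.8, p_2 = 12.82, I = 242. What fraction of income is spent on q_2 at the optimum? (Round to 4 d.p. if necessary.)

share on q_2 = 0.6319

With the ratio pinned down, the budget gives q_1* = I/(p_1 + p_2·(q_2/q_1)) and q_2* = (q_2/q_1)·q_1*.
Numerically q_2/q_1 = 1.580404, so q_1* = 242/(11.8 + 12.82·1.580404) = 7.5482 and q_2* = 1.580404·7.5482 = 11.9291.
Expenditure on q_2: 12.82·11.9291 = 152.9317; share = 0.6319.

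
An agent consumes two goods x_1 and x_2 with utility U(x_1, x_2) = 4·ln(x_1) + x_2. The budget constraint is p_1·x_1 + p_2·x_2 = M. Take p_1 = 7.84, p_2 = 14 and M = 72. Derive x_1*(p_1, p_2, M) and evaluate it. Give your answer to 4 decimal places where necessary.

So x_1*(p_1,p_2) = 4·p_2/p_1, independent of income; and x_2* = (M − 4·p_2)/p_2.
At the given prices: x_1* = 4·14/7.84 = 7.1429.

x_1* = 7.1429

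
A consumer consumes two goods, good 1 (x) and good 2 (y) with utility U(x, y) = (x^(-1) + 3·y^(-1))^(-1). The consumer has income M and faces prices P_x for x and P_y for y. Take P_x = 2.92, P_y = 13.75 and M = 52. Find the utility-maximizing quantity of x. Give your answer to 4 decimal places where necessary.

MU_x ∝ x^(-2), MU_y ∝ 3·y^(-2), so MRS = (1/3)·(y/x)^(2) = P_x/P_y.
Solve for the ratio: y/x = [3·P_x/P_y]^(0.5).
With the ratio pinned down, the budget gives x* = M/(P_x + P_y·(y/x)) and y* = (y/x)·x*.
Numerically y/x = 0.79818, so x* = 52/(2.92 + 13.75·0.79818) = 3.7424.

x* = 3.7424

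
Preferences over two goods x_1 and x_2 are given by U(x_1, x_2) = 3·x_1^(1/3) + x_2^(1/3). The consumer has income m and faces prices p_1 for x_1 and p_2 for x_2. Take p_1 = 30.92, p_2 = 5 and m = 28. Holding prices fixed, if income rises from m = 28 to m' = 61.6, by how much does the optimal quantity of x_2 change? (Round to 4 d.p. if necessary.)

MRS = MU_x_1/MU_x_2 = 3·(x_2/x_1)^(2/3). Set equal to p_1/p_2.
Solve for the ratio: x_2/x_1 = [(1/3)·p_1/p_2]^(1.5).
Substitute x_2 = (x_2/x_1)·x_1 into the budget: x_1* = m/(p_1 + p_2·(x_2/x_1)).
Numerically x_2/x_1 = 2.959527, so x_1* = 28/(30.92 + 5·2.959527) = 0.6125 and x_2* = 2.959527·0.6125 = 1.8126.
At m' = 61.6: x_2* = 3.9877. Change: 3.9877 − 1.8126 = 2.1751.

Δx_2* = 2.1751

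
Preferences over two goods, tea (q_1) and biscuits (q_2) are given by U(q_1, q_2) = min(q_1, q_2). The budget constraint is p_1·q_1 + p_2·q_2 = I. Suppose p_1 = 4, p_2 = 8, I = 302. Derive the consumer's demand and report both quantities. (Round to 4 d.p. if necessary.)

Demand: q_1*(p_1,p_2,I) = I/(p_1 + p_2), q_2* = I/(p_1 + p_2).
Here 4 + 8 = 12, giving q_1* = 25.1667 and q_2* = 25.1667.

q_1* = 25.1667, q_2* = 25.1667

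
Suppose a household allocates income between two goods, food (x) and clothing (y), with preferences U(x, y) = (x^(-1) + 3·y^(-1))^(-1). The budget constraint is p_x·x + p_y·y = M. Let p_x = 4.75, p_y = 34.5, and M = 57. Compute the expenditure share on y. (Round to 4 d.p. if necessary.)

share on y = 0.8236

MU_x ∝ x^(-2), MU_y ∝ 3·y^(-2), so MRS = (1/3)·(y/x)^(2) = p_x/p_y.
Hence y/x = (3·p_x/p_y)^(1/(2)), i.e. raised to the 0.5 power.
With the ratio pinned down, the budget gives x* = M/(p_x + p_y·(y/x)) and y* = (y/x)·x*.
Numerically y/x = 0.642685, so x* = 57/(4.75 + 34.5·0.642685) = 2.1172 and y* = 0.642685·2.1172 = 1.3607.
Expenditure on y: 34.5·1.3607 = 46.9434; share = 0.8236.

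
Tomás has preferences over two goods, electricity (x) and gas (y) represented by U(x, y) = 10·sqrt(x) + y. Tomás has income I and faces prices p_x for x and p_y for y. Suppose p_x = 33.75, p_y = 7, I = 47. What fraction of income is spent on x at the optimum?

share on x = 0.7723

MU_x = 5/√x, MU_y = 1. Tangency: 5/√x = p_x/p_y.
Solve: √x = 5·p_y/p_x, so x*(p_x,p_y) = (5·p_y/p_x)², and y* = (I − p_x·x*)/p_y.
Plugging in: x* = (5·7/33.75)² = 1.0754, y* = 1.5291.
Expenditure on x: 33.75·1.0754 = 36.2963; share = 0.7723.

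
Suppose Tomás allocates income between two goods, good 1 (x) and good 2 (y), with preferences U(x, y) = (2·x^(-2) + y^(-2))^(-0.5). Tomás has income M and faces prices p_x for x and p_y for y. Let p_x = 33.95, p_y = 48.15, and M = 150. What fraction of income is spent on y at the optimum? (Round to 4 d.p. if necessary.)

share on y = 0.5005

From the CES first-order condition, 2·(y/x)^(3) = p_x/p_y.
Solve for the ratio: y/x = [(1/2)·p_x/p_y]^(1/3).
With the ratio pinned down, the budget gives x* = M/(p_x + p_y·(y/x)) and y* = (y/x)·x*.
Numerically y/x = 0.706433, so x* = 150/(33.95 + 48.15·0.706433) = 2.207 and y* = 0.706433·2.207 = 1.5591.
Expenditure on y: 48.15·1.5591 = 75.0715; share = 0.5005.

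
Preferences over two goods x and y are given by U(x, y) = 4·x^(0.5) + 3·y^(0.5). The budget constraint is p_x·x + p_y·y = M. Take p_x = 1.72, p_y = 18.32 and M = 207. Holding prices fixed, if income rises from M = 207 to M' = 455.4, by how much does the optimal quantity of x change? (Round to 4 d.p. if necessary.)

Δx* = 137.1743

MRS = MU_x/MU_y = (4/3)·(y/x)^(0.5). Set equal to p_x/p_y.
Hence y/x = ((3/4)·p_x/p_y)^(1/(0.5)), i.e. raised to the 2 power.
With the ratio pinned down, the budget gives x* = M/(p_x + p_y·(y/x)) and y* = (y/x)·x*.
Numerically y/x = 0.004958, so x* = 207/(1.72 + 18.32·0.004958) = 114.3119.
At M' = 455.4: x* = 251.4862. Change: 251.4862 − 114.3119 = 137.1743.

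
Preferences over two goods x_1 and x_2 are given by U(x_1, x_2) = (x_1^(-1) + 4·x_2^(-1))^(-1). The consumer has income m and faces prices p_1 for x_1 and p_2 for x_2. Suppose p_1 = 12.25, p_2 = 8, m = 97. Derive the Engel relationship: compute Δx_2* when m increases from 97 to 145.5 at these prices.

Δx_2* = 3.7452

From the CES first-order condition, (1/4)·(x_2/x_1)^(2) = p_1/p_2.
Hence x_2/x_1 = (4·p_1/p_2)^(1/(2)), i.e. raised to the 0.5 power.
With the ratio pinned down, the budget gives x_1* = m/(p_1 + p_2·(x_2/x_1)) and x_2* = (x_2/x_1)·x_1*.
Numerically x_2/x_1 = 2.474874, so x_1* = 97/(12.25 + 8·2.474874) = 3.0266 and x_2* = 2.474874·3.0266 = 7.4905.
At m' = 145.5: x_2* = 11.2357. Change: 11.2357 − 7.4905 = 3.7452.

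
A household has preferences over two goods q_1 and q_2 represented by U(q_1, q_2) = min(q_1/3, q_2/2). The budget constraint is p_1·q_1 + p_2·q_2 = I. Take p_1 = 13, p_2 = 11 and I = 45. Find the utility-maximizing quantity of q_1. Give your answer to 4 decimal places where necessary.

q_1* = 2.2131

With perfect complements, no substitution: consume in ratio q_1:q_2 = 3:2.
Budget: p_1·q_1 + p_2·(2/3)·q_1 = I, so (3·p_1 + 2·p_2)·q_1 = 3·I.
Demand: q_1*(p_1,p_2,I) = 3·I/(3·p_1 + 2·p_2), q_2* = 2·I/(3·p_1 + 2·p_2).
Here 3·13 + 2·11 = 61, giving q_1* = 2.2131.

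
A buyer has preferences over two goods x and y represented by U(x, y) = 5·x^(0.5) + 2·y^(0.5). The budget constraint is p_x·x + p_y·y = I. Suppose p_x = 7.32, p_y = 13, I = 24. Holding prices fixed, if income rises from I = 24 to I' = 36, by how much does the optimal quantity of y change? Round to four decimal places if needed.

Substitute y = (y/x)·x into the budget: x* = I/(p_x + p_y·(y/x)).
Numerically y/x = 0.050729, so x* = 24/(7.32 + 13·0.050729) = 3.0077 and y* = 0.050729·3.0077 = 0.1526.
At I' = 36: y* = 0.2289. Change: 0.2289 − 0.1526 = 0.0763.

Δy* = 0.0763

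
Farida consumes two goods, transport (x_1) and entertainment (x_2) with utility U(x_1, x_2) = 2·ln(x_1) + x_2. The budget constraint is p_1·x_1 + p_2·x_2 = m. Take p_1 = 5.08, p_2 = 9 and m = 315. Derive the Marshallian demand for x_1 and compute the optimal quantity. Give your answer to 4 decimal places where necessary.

x_1* = 3.5433

MU_x_1 = 2/x_1, MU_x_2 = 1. Tangency: 2/x_1 = p_1/p_2.
So x_1*(p_1,p_2) = 2·p_2/p_1, independent of income; and x_2* = (m − 2·p_2)/p_2.
At the given prices: x_1* = 2·9/5.08 = 3.5433.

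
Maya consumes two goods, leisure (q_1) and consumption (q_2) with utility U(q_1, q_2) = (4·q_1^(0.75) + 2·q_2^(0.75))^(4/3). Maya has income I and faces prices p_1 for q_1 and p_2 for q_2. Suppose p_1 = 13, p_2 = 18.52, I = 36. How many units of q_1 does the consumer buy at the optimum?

q_1* = 2.7106

MRS = MU_q_1/MU_q_2 = 2·(q_2/q_1)^(0.25). Set equal to p_1/p_2.
Solve for the ratio: q_2/q_1 = [(1/2)·p_1/p_2]^(4).
Substitute q_2 = (q_2/q_1)·q_1 into the budget: q_1* = I/(p_1 + p_2·(q_2/q_1)).
Numerically q_2/q_1 = 0.015174, so q_1* = 36/(13 + 18.52·0.015174) = 2.7106.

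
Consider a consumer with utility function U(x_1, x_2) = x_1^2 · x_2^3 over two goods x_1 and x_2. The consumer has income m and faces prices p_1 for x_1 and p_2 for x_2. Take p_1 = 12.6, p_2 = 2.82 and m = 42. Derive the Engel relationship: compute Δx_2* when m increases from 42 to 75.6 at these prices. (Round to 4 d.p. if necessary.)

Tangency: MRS = (2/3)·x_2/x_1 = p_1/p_2.
Rearranging, p_2·x_2 = (3/2)·p_1·x_1. Substituting into the budget gives p_1·x_1·(1 + (3/2)) = m.
Demand: x_1*(p_1,p_2,m) = 0.4·m/p_1 and x_2* = 0.6·m/p_2.
At p_1=12.6, p_2=2.82, m=42: x_2* = 0.6·42/2.82 = 8.9362.
At m' = 75.6: x_2* = 16.0851. Change: 16.0851 − 8.9362 = 7.1489.

Δx_2* = 7.1489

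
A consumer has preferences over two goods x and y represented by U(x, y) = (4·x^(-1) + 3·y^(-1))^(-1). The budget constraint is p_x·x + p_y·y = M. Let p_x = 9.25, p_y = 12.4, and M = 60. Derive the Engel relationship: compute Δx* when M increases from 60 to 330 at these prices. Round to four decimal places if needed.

MRS = MU_x/MU_y = (4/3)·(y/x)^(2). Set equal to p_x/p_y.
Solve for the ratio: y/x = [(3/4)·p_x/p_y]^(0.5).
Substitute y = (y/x)·x into the budget: x* = M/(p_x + p_y·(y/x)).
Numerically y/x = 0.747981, so x* = 60/(9.25 + 12.4·0.747981) = 3.2389.
At M' = 330: x* = 17.8138. Change: 17.8138 − 3.2389 = 14.5749.

Δx* = 14.5749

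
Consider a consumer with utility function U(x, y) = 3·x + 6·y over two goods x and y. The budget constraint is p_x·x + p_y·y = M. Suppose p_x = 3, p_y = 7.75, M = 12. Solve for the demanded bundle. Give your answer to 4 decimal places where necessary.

Perfect substitutes: compare marginal utility per dollar. 3/p_x vs 6/p_y → 1 vs 0.7742.
x gives more utility per dollar, so spend all income on x: x* = M/p_x, y* = 0.
Numerically: x* = 4, y* = 0.

x* = 4, y* = 0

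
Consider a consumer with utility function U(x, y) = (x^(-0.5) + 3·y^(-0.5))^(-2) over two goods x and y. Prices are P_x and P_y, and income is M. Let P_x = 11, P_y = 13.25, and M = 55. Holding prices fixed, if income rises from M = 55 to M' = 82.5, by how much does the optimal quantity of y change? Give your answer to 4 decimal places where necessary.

Δy* = 1.4296

From the CES first-order condition, (1/3)·(y/x)^(1.5) = P_x/P_y.
Hence y/x = (3·P_x/P_y)^(1/(1.5)), i.e. raised to the 2/3 power.
Substitute y = (y/x)·x into the budget: x* = M/(P_x + P_y·(y/x)).
Numerically y/x = 1.837379, so x* = 55/(11 + 13.25·1.837379) = 1.5561 and y* = 1.837379·1.5561 = 2.8591.
At M' = 82.5: y* = 4.2887. Change: 4.2887 − 2.8591 = 1.4296.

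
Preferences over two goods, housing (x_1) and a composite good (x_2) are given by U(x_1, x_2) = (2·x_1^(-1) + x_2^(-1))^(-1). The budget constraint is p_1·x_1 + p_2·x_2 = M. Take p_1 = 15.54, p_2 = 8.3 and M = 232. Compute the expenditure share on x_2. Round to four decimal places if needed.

share on x_2 = 0.3407

MRS = MU_x_1/MU_x_2 = 2·(x_2/x_1)^(2). Set equal to p_1/p_2.
Solve for the ratio: x_2/x_1 = [(1/2)·p_1/p_2]^(0.5).
With the ratio pinned down, the budget gives x_1* = M/(p_1 + p_2·(x_2/x_1)) and x_2* = (x_2/x_1)·x_1*.
Numerically x_2/x_1 = 0.967546, so x_1* = 232/(15.54 + 8.3·0.967546) = 9.8428 and x_2* = 0.967546·9.8428 = 9.5233.
Expenditure on x_2: 8.3·9.5233 = 79.0435; share = 0.3407.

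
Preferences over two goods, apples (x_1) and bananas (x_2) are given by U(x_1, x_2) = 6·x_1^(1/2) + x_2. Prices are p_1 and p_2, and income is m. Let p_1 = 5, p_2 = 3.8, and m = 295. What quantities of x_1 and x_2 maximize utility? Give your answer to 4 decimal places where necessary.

x_1* = 5.1984, x_2* = 70.7916

Set MRS = p_1/p_2: 3·x_1^(−1/2) = p_1/p_2.
Solve: √x_1 = 3·p_2/p_1, so x_1*(p_1,p_2) = (3·p_2/p_1)², and x_2* = (m − p_1·x_1*)/p_2.
Plugging in: x_1* = (3·3.8/5)² = 5.1984, x_2* = 70.7916.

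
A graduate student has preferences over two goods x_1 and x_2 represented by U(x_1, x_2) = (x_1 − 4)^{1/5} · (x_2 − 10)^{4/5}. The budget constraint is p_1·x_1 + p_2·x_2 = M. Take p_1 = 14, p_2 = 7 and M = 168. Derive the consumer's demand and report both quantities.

x_1* = 4.6, x_2* = 14.8

Discretionary income = 168 − 4·14 − 10·7 = 42; x_1* = 4 + 0.2·42/14 = 4.6; x_2* = 10 + 0.8·42/7 = 14.8.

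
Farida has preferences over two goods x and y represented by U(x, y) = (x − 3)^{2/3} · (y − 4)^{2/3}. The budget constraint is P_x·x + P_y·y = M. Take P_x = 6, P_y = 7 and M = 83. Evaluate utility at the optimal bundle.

After buying the subsistence bundle (3, 4), a share 0.5 of the remaining income goes to x: x* = 3 + 0.5·(M − 3P_x − 4P_y)/P_x.
Discretionary income = 83 − 3·6 − 4·7 = 37; x* = 3 + 0.5·37/6 = 6.0833; y* = 4 + 0.5·37/7 = 6.6429.
Utility at the optimum: U(6.0833, 6.6429) = 4.0495.

V = 4.0495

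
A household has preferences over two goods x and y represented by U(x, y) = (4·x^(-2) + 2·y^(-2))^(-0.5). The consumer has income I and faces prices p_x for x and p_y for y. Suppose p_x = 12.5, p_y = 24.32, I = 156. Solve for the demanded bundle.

x* = 5.579, y* = 3.547

From the CES first-order condition, 2·(y/x)^(3) = p_x/p_y.
Hence y/x = ((1/2)·p_x/p_y)^(1/(3)), i.e. raised to the 1/3 power.
With the ratio pinned down, the budget gives x* = I/(p_x + p_y·(y/x)) and y* = (y/x)·x*.
Numerically y/x = 0.635778, so x* = 156/(12.5 + 24.32·0.635778) = 5.579 and y* = 0.635778·5.579 = 3.547.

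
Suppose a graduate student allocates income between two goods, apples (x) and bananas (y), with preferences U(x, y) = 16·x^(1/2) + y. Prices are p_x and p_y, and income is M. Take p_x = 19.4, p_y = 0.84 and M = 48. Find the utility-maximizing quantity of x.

Set MRS = p_x/p_y: 8·x^(−1/2) = p_x/p_y.
Thus x* = (8·p_y/p_x)² — independent of M — with the rest of income spent on y.
Plugging in: x* = (8·0.84/19.4)² = 0.12.

x* = 0.12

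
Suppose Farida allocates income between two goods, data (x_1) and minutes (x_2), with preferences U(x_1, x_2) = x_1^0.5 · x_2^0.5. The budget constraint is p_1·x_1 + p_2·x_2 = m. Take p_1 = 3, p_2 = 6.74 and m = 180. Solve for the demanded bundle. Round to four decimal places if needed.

MU_x_1/MU_x_2 = (0.5·x_2)/(0.5·x_1); tangency sets this equal to p_1/p_2.
Rearranging, p_2·x_2 = p_1·x_1. Substituting into the budget gives p_1·x_1·(1 + 1) = m.
Demand: x_1*(p_1,p_2,m) = 0.5·m/p_1 and x_2* = 0.5·m/p_2.
At p_1=3, p_2=6.74, m=180: x_1* = 0.5·180/3 = 30, x_2* = 13.3531.

x_1* = 30, x_2* = 13.3531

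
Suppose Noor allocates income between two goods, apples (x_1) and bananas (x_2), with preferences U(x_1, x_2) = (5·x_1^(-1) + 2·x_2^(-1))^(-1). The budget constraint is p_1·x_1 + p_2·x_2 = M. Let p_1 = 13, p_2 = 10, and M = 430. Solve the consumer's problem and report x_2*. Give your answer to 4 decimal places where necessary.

x_2* = 15.3419

From the CES first-order condition, (5/2)·(x_2/x_1)^(2) = p_1/p_2.
Solve for the ratio: x_2/x_1 = [(2/5)·p_1/p_2]^(0.5).
With the ratio pinned down, the budget gives x_1* = M/(p_1 + p_2·(x_2/x_1)) and x_2* = (x_2/x_1)·x_1*.
Numerically x_2/x_1 = 0.72111, so x_1* = 430/(13 + 10·0.72111) = 21.2754 and x_2* = 0.72111·21.2754 = 15.3419.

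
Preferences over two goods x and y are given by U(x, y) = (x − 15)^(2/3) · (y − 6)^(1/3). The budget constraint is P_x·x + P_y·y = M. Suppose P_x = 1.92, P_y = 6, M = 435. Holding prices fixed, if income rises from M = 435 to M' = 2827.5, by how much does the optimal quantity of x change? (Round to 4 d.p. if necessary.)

Δx* = 830.7292

MRS = 2·(y−6)/(x−15). Tangency with P_x/P_y gives y−6 = (1/2)·(P_x/P_y)·(x−15).
After buying the subsistence bundle (15, 6), a share 2/3 of the remaining income goes to x: x* = 15 + 2/3·(M − 15P_x − 6P_y)/P_x.
Discretionary income = 435 − 15·1.92 − 6·6 = 370.2; x* = 15 + 2/3·370.2/1.92 = 143.5417.
At M' = 2827.5: x* = 974.2708. Change: 974.2708 − 143.5417 = 830.7292.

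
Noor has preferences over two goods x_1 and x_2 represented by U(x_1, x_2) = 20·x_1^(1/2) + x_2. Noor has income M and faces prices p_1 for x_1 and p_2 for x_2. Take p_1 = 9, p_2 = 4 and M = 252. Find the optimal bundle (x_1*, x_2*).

Utility is quasi-linear in x_2; the FOC for x_1 is 10/√x_1 = p_1/p_2.
Solve: √x_1 = 10·p_2/p_1, so x_1*(p_1,p_2) = (10·p_2/p_1)², and x_2* = (M − p_1·x_1*)/p_2.
Plugging in: x_1* = (10·4/9)² = 19.7531, x_2* = 18.5556.

x_1* = 19.7531, x_2* = 18.5556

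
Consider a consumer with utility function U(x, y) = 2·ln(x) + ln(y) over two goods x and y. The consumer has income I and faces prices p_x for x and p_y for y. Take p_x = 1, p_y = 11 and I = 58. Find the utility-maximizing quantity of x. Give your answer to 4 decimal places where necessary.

x* = 38.6667

Tangency: MRS = 2·y/x = p_x/p_y.
So 2·p_y·y = p_x·x; combined with the budget, a share 2/3 of income goes to x.
Demand: x*(p_x,p_y,I) = 2/3·I/p_x and y* = 1/3·I/p_y.
At p_x=1, p_y=11, I=58: x* = 2/3·58/1 = 38.6667.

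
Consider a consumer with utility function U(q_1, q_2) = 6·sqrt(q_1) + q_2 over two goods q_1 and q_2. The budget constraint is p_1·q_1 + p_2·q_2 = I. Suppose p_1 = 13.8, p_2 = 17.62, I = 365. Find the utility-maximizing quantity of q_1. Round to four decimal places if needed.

q_1* = 14.6722

Utility is quasi-linear in q_2; the FOC for q_1 is 3/√q_1 = p_1/p_2.
Thus q_1* = (3·p_2/p_1)² — independent of I — with the rest of income spent on q_2.
Plugging in: q_1* = (3·17.62/13.8)² = 14.6722.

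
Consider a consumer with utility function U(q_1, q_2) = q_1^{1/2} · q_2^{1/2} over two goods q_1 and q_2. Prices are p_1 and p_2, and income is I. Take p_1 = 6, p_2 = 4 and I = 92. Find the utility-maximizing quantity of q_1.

The MRS is q_2/q_1. Set MRS = p_1/p_2.
So 0.5·p_2·q_2 = 0.5·p_1·q_1; combined with the budget, a share 0.5 of income goes to q_1.
Demand: q_1*(p_1,p_2,I) = 0.5·I/p_1 and q_2* = 0.5·I/p_2.
At p_1=6, p_2=4, I=92: q_1* = 0.5·92/6 = 7.6667.

q_1* = 7.6667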